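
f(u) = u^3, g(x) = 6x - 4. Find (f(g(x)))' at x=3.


Using the chain rule: (f(g(x)))' = f'(g(x)) * g'(x)
First, find g(3):
g(3) = 6 * 3 - 4 = 14
Next, f'(u) = 3u^2
And g'(x) = 6
So f'(g(3)) * g'(3)
= 3 * 14^2 * 6
= 3 * 196 * 6
= 3528

3528


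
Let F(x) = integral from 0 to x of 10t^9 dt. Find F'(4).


By the Fundamental Theorem of Calculus (Part 1):
If F(x) = integral from 0 to x of f(t) dt, then F'(x) = f(x)
Here f(t) = 10t^9
So F'(x) = 10x^9
Evaluate at x = 4:
F'(4) = 10 * 4^9
= 10 * 262144
= 2621440

2621440


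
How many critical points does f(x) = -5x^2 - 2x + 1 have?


Find where f'(x) = 0:
f'(x) = -10x - 2
Set f'(x) = 0:
-10x - 2 = 0
x = 2 / (-10) = -1/5
This is a linear equation in x, so there is exactly one solution.
Number of critical points: 1

1


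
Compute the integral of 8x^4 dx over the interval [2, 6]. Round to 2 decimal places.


Find the antiderivative of 8x^4:
F(x) = 8/5 * x^5
Apply the Fundamental Theorem of Calculus:
F(6) - F(2)
= 8/5 * 6^5 - 8/5 * 2^5
= 8/5 * (7776 - 32)
= 8/5 * 7744
= 61952/5 = 12390.40

12390.40


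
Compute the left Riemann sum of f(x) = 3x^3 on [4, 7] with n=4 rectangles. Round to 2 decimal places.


Left Riemann sum uses left endpoints of each subinterval.
Interval: [4, 7], n = 4
dx = (7 - 4) / 4 = 3/4
Left endpoints: [4, 19/4, 11/2, 25/4]
f values: [192, 20577/64, 3993/8, 46875/64]
Sum = dx * (sum of f values)
= 3/4 * 27921/16
= 83763/64 ≈ 1308.80

1308.80


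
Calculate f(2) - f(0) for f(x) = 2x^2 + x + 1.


Net change = f(b) - f(a)
f(x) = 2x^2 + x + 1
Compute f(2):
f(2) = 2 * 2^2 + 1 * 2 + 1
= 8 + 2 + 1
= 11
Compute f(0):
f(0) = 2 * 0^2 + 1 * 0 + 1
= 0 + 0 + 1
= 1
Net change = 11 - 1 = 10

10


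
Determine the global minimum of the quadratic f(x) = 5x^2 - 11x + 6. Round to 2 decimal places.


For a quadratic f(x) = ax^2 + bx + c with a > 0, the minimum is at the vertex.
Vertex x-coordinate: x = -b/(2a)
x = -(-11) / (2 * 5)
x = 11/10
Substitute back to find the minimum value:
f(11/10) = 5 * (11/10)^2 - 11 * (11/10) + 6
= 121/20 - 121/10 + 6
= -1/20 = -0.05

-0.05


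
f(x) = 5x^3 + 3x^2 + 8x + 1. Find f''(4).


First derivative:
f'(x) = 15x^2 + 6x + 8
Second derivative:
f''(x) = 30x + 6
Substitute x = 4:
f''(4) = 30 * 4 + 6
= 120 + 6
= 126

126


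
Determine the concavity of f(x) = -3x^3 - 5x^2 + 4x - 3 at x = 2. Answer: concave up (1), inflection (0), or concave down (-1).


Concavity is determined by the sign of f''(x).
f(x) = -3x^3 - 5x^2 + 4x - 3
f'(x) = -9x^2 - 10x + 4
f''(x) = -18x - 10
f''(2) = -18 * 2 - 10
= -36 - 10
= -46
Since f''(2) < 0, the function is concave down (-1)

-1


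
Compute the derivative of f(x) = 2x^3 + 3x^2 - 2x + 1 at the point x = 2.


Differentiate f(x) = 2x^3 + 3x^2 - 2x + 1 term by term:
f'(x) = 6x^2 + 6x - 2
Substitute x = 2:
f'(2) = 6 * 2^2 + 6 * 2 - 2
= 24 + 12 - 2
= 34

34


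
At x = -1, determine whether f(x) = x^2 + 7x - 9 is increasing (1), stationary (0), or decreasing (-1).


Compute f'(x) to determine behavior:
f'(x) = 2x + 7
f'(-1) = 2 * (-1) + 7
= -2 + 7
= 5
Since f'(-1) > 0, the function is increasing (1)

1


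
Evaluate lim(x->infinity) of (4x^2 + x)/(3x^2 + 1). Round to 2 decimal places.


For limits at infinity with equal-degree polynomials,
we compare leading coefficients.
Numerator leading term: 4x^2
Denominator leading term: 3x^2
Divide both by x^2:
lim = (4 + 1/x) / (3 + 1/x^2)
As x -> infinity, the 1/x and 1/x^2 terms vanish:
= 4/3 ≈ 1.33

1.33


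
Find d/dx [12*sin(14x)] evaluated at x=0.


Apply the chain rule to differentiate 12*sin(14x):
d/dx [12*sin(14x)]
= 12 * cos(14x) * d/dx(14x)
= 12 * 14 * cos(14x)
= 168 * cos(14x)
Evaluate at x = 0:
= 168 * cos(0)
= 168 * 1
= 168

168


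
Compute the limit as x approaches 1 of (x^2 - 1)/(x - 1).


Direct substitution gives 0/0, so we factor the numerator.
Factor: (x^2 - 1) = (x - 1)(x + 1)
Cancel the common factor (x - 1):
(x^2 - 1)/(x - 1) = (x + 1)
Now substitute x = 1:
= (1) - (-1) = 2

2


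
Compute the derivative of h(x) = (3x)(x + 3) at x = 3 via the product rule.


Let u(x) = 3x and v(x) = x + 3
u'(x) = 3
v'(x) = 1
Product rule: h'(x) = u'(x)*v(x) + u(x)*v'(x)
= 3 * (x + 3) + (3x) * 1
At x = 3:
u(3) = 3 * 3 + 0 = 9
v(3) = 1 * 3 + 3 = 6
h'(3) = 3 * 6 + 9 * 1
= 18 + 9
= 27

27


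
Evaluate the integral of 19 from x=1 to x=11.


The integral of a constant k over [a, b] equals k * (b - a).
integral from 1 to 11 of 19 dx
= 19 * (11 - 1)
= 19 * 10
= 190

190


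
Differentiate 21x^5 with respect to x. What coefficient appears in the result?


We apply the power rule: d/dx [ax^n] = a*n * x^(n-1)
d/dx [21x^5]
= 21 * 5 * x^(5-1)
= 105x^4
The coefficient is 105

105


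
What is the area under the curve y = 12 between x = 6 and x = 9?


The area under a constant function y = 12 is a rectangle.
Width = 9 - 6 = 3
Height = 12
Area = width * height
= 3 * 12
= 36

36


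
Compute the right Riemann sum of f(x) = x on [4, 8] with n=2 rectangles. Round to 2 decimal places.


Right Riemann sum uses right endpoints of each subinterval.
Interval: [4, 8], n = 2
dx = (8 - 4) / 2 = 2
Right endpoints: [6, 8]
f values: [6, 8]
Sum = dx * (sum of f values)
= 2 * 14
= 28 = 28.00

28.00


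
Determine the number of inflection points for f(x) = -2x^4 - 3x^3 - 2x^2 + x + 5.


Inflection points occur where f''(x) = 0 and concavity changes.
f(x) = -2x^4 - 3x^3 - 2x^2 + x + 5
f'(x) = -8x^3 - 9x^2 - 4x + 1
f''(x) = -24x^2 - 18x - 4
This is a quadratic in x. Use the discriminant to count real roots.
Discriminant = (-18)^2 - 4 * (-24) * (-4)
= 324 - 384
= -60
Since discriminant < 0, f''(x) = 0 has no real solutions.
Number of inflection points: 0

0


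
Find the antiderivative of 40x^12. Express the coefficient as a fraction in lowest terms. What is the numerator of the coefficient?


Apply the power rule for integration:
integral of ax^n dx = a/(n+1) * x^(n+1) + C
integral of 40x^12 dx
= 40/13 * x^13 + C
The coefficient in lowest terms is 40/13, and its numerator is 40

40


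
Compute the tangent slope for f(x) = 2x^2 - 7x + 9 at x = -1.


The slope of the tangent line equals f'(x) at the point.
f(x) = 2x^2 - 7x + 9
f'(x) = 4x - 7
At x = -1:
f'(-1) = 4 * (-1) - 7
= -4 - 7
= -11

-11


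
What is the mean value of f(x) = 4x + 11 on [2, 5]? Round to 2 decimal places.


Average value = 1/(b-a) * integral from a to b of f(x) dx
First compute the integral of 4x + 11:
F(x) = 2x^2 + 11x
F(5) = 2 * 25 + 11 * 5 = 105
F(2) = 2 * 4 + 11 * 2 = 30
Integral = 105 - 30 = 75
Average = 75 / (5 - 2) = 75 / 3
= 25 = 25.00

25.00


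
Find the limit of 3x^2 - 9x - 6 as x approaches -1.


Since polynomials are continuous, we use direct substitution.
lim(x->-1) of 3x^2 - 9x - 6
= 3 * (-1)^2 - 9 * (-1) - 6
= 3 + 9 - 6
= 6

6


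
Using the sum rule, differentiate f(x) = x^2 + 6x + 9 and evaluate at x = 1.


Differentiate term by term using power and sum rules:
f(x) = x^2 + 6x + 9
f'(x) = 2x + 6
Substitute x = 1:
f'(1) = 2 * 1 + 6
= 2 + 6
= 8

8


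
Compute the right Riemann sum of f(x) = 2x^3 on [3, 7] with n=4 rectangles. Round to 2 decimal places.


Right Riemann sum uses right endpoints of each subinterval.
Interval: [3, 7], n = 4
dx = (7 - 3) / 4 = 1
Right endpoints: [4, 5, 6, 7]
f values: [128, 250, 432, 686]
Sum = dx * (sum of f values)
= 1 * 1496
= 1496 = 1496.00

1496.00


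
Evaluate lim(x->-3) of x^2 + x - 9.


Since polynomials are continuous, we use direct substitution.
lim(x->-3) of x^2 + x - 9
= 1 * (-3)^2 + 1 * (-3) - 9
= 9 - 3 - 9
= -3

-3


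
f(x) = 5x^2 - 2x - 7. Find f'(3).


Differentiate term by term using power and sum rules:
f(x) = 5x^2 - 2x - 7
f'(x) = 10x - 2
Substitute x = 3:
f'(3) = 10 * 3 - 2
= 30 - 2
= 28

28


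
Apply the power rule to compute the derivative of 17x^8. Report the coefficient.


We apply the power rule: d/dx [ax^n] = a*n * x^(n-1)
d/dx [17x^8]
= 17 * 8 * x^(8-1)
= 136x^7
The coefficient is 136

136


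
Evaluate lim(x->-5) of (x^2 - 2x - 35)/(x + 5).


Direct substitution gives 0/0, so we factor the numerator.
Factor: (x^2 - 2x - 35) = (x + 5)(x - 7)
Cancel the common factor (x + 5):
(x^2 - 2x - 35)/(x + 5) = (x - 7)
Now substitute x = -5:
= (-5) - (7) = -12

-12


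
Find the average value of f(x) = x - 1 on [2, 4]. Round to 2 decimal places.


Average value = 1/(b-a) * integral from a to b of f(x) dx
First compute the integral of x - 1:
F(x) = (1/2)x^2 - x
F(4) = 1/2 * 16 - 1 * 4 = 4
F(2) = 1/2 * 4 - 1 * 2 = 0
Integral = 4 - 0 = 4
Average = 4 / (4 - 2) = 4 / 2
= 2 = 2.00

2.00


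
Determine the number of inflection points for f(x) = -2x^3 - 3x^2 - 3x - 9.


Inflection points occur where f''(x) = 0 and concavity changes.
f(x) = -2x^3 - 3x^2 - 3x - 9
f'(x) = -6x^2 - 6x - 3
f''(x) = -12x - 6
Set f''(x) = 0:
-12x - 6 = 0
x = 6 / (-12) = -1/2
Since f''(x) is linear (degree 1), it changes sign at this point.
Therefore there is exactly 1 inflection point.

1


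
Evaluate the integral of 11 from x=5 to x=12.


The integral of a constant k over [a, b] equals k * (b - a).
integral from 5 to 12 of 11 dx
= 11 * (12 - 5)
= 11 * 7
= 77

77


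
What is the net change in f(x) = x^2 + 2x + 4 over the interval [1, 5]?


Net change = f(b) - f(a)
f(x) = x^2 + 2x + 4
Compute f(5):
f(5) = 1 * 5^2 + 2 * 5 + 4
= 25 + 10 + 4
= 39
Compute f(1):
f(1) = 1 * 1^2 + 2 * 1 + 4
= 1 + 2 + 4
= 7
Net change = 39 - 7 = 32

32


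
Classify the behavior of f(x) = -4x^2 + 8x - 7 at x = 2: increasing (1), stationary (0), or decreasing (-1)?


Compute f'(x) to determine behavior:
f'(x) = -8x + 8
f'(2) = -8 * 2 + 8
= -16 + 8
= -8
Since f'(2) < 0, the function is decreasing (-1)

-1


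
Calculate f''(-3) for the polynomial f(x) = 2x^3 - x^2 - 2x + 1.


First derivative:
f'(x) = 6x^2 - 2x - 2
Second derivative:
f''(x) = 12x - 2
Substitute x = -3:
f''(-3) = 12 * (-3) - 2
= -36 - 2
= -38

-38


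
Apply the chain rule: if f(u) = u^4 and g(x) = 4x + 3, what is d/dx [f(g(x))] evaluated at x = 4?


Using the chain rule: (f(g(x)))' = f'(g(x)) * g'(x)
First, find g(4):
g(4) = 4 * 4 + 3 = 19
Next, f'(u) = 4u^3
And g'(x) = 4
So f'(g(4)) * g'(4)
= 4 * 19^3 * 4
= 4 * 6859 * 4
= 109744

109744


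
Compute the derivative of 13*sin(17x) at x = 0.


Apply the chain rule to differentiate 13*sin(17x):
d/dx [13*sin(17x)]
= 13 * cos(17x) * d/dx(17x)
= 13 * 17 * cos(17x)
= 221 * cos(17x)
Evaluate at x = 0:
= 221 * cos(0)
= 221 * 1
= 221

221


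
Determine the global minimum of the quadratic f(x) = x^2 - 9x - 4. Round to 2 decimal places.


For a quadratic f(x) = ax^2 + bx + c with a > 0, the minimum is at the vertex.
Vertex x-coordinate: x = -b/(2a)
x = -(-9) / (2 * 1)
x = 9/2
Substitute back to find the minimum value:
f(9/2) = 1 * (9/2)^2 - 9 * (9/2) - 4
= 81/4 - 81/2 - 4
= -97/4 = -24.25

-24.25


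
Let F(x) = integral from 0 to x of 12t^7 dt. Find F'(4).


By the Fundamental Theorem of Calculus (Part 1):
If F(x) = integral from 0 to x of f(t) dt, then F'(x) = f(x)
Here f(t) = 12t^7
So F'(x) = 12x^7
Evaluate at x = 4:
F'(4) = 12 * 4^7
= 12 * 16384
= 196608

196608


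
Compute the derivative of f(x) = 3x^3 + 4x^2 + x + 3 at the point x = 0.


Differentiate f(x) = 3x^3 + 4x^2 + x + 3 term by term:
f'(x) = 9x^2 + 8x + 1
Substitute x = 0:
f'(0) = 9 * 0^2 + 8 * 0 + 1
= 0 + 0 + 1
= 1

1


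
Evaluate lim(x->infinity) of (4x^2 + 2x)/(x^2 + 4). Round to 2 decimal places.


For limits at infinity with equal-degree polynomials,
we compare leading coefficients.
Numerator leading term: 4x^2
Denominator leading term: x^2
Divide both by x^2:
lim = (4 + 2/x) / (1 + 4/x^2)
As x -> infinity, the 1/x and 1/x^2 terms vanish:
= 4/1 = 4 = 4.00

4.00


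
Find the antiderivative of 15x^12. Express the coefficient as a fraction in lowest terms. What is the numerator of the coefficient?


Apply the power rule for integration:
integral of ax^n dx = a/(n+1) * x^(n+1) + C
integral of 15x^12 dx
= 15/13 * x^13 + C
The coefficient in lowest terms is 15/13, and its numerator is 15

15


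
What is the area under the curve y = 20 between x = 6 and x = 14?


The area under a constant function y = 20 is a rectangle.
Width = 14 - 6 = 8
Height = 20
Area = width * height
= 8 * 20
= 160

160


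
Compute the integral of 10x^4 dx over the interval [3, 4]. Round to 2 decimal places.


Find the antiderivative of 10x^4:
F(x) = 10/5 * x^5
Apply the Fundamental Theorem of Calculus:
F(4) - F(3)
= 10/5 * 4^5 - 10/5 * 3^5
= 10/5 * (1024 - 243)
= 10/5 * 781
= 1562 = 1562.00

1562.00


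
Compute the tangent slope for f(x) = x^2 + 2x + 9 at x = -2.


The slope of the tangent line equals f'(x) at the point.
f(x) = x^2 + 2x + 9
f'(x) = 2x + 2
At x = -2:
f'(-2) = 2 * (-2) + 2
= -4 + 2
= -2

-2


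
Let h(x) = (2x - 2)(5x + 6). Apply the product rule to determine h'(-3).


Let u(x) = 2x - 2 and v(x) = 5x + 6
u'(x) = 2
v'(x) = 5
Product rule: h'(x) = u'(x)*v(x) + u(x)*v'(x)
= 2 * (5x + 6) + (2x - 2) * 5
At x = -3:
u(-3) = 2 * (-3) - 2 = -8
v(-3) = 5 * (-3) + 6 = -9
h'(-3) = 2 * (-9) + (-8) * 5
= -18 - 40
= -58

-58


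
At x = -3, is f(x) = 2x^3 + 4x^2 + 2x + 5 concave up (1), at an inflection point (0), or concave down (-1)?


Concavity is determined by the sign of f''(x).
f(x) = 2x^3 + 4x^2 + 2x + 5
f'(x) = 6x^2 + 8x + 2
f''(x) = 12x + 8
f''(-3) = 12 * (-3) + 8
= -36 + 8
= -28
Since f''(-3) < 0, the function is concave down (-1)

-1


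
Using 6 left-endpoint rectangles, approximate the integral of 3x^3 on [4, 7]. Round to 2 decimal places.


Left Riemann sum uses left endpoints of each subinterval.
Interval: [4, 7], n = 6
dx = (7 - 4) / 6 = 1/2
Left endpoints: [4, 9/2, 5, 11/2, 6, 13/2]
f values: [192, 2187/8, 375, 3993/8, 648, 6591/8]
Sum = dx * (sum of f values)
= 1/2 * 22491/8
= 22491/16 ≈ 1405.69

1405.69


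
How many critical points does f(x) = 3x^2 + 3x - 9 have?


Find where f'(x) = 0:
f'(x) = 6x + 3
Set f'(x) = 0:
6x + 3 = 0
x = -3 / 6 = -1/2
This is a linear equation in x, so there is exactly one solution.
Number of critical points: 1

1


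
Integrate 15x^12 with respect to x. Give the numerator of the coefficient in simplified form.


Apply the power rule for integration:
integral of ax^n dx = a/(n+1) * x^(n+1) + C
integral of 15x^12 dx
= 15/13 * x^13 + C
The coefficient in lowest terms is 15/13, and its numerator is 15

15


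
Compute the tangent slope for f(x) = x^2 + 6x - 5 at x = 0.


The slope of the tangent line equals f'(x) at the point.
f(x) = x^2 + 6x - 5
f'(x) = 2x + 6
At x = 0:
f'(0) = 2 * 0 + 6
= 0 + 6
= 6

6


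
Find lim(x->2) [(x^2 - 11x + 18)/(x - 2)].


Direct substitution gives 0/0, so we factor the numerator.
Factor: (x^2 - 11x + 18) = (x - 2)(x - 9)
Cancel the common factor (x - 2):
(x^2 - 11x + 18)/(x - 2) = (x - 9)
Now substitute x = 2:
= (2) - (9) = -7

-7


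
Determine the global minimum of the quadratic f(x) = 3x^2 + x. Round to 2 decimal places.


For a quadratic f(x) = ax^2 + bx + c with a > 0, the minimum is at the vertex.
Vertex x-coordinate: x = -b/(2a)
x = -(1) / (2 * 3)
x = -1/6
Substitute back to find the minimum value:
f(-1/6) = 3 * (-1/6)^2 + 1 * (-1/6) + 0
= 1/12 - 1/6 + 0
= -1/12 ≈ -0.08

-0.08


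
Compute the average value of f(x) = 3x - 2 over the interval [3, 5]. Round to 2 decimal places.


Average value = 1/(b-a) * integral from a to b of f(x) dx
First compute the integral of 3x - 2:
F(x) = (3/2)x^2 - 2x
F(5) = 3/2 * 25 - 2 * 5 = 55/2
F(3) = 3/2 * 9 - 2 * 3 = 15/2
Integral = 55/2 - 15/2 = 20
Average = 20 / (5 - 3) = 20 / 2
= 10 = 10.00

10.00


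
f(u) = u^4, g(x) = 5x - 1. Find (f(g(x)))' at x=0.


Using the chain rule: (f(g(x)))' = f'(g(x)) * g'(x)
First, find g(0):
g(0) = 5 * 0 - 1 = -1
Next, f'(u) = 4u^3
And g'(x) = 5
So f'(g(0)) * g'(0)
= 4 * (-1)^3 * 5
= 4 * (-1) * 5
= -20

-20


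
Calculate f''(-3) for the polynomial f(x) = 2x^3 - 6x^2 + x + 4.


First derivative:
f'(x) = 6x^2 - 12x + 1
Second derivative:
f''(x) = 12x - 12
Substitute x = -3:
f''(-3) = 12 * (-3) - 12
= -36 - 12
= -48

-48


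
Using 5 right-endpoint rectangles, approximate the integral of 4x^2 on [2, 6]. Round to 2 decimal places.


Right Riemann sum uses right endpoints of each subinterval.
Interval: [2, 6], n = 5
dx = (6 - 2) / 5 = 4/5
Right endpoints: [14/5, 18/5, 22/5, 26/5, 6]
f values: [784/25, 1296/25, 1936/25, 2704/25, 144]
Sum = dx * (sum of f values)
= 4/5 * 2064/5
= 8256/25 = 330.24

330.24


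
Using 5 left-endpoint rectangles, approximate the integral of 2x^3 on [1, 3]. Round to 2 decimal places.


Left Riemann sum uses left endpoints of each subinterval.
Interval: [1, 3], n = 5
dx = (3 - 1) / 5 = 2/5
Left endpoints: [1, 7/5, 9/5, 11/5, 13/5]
f values: [2, 686/125, 1458/125, 2662/125, 4394/125]
Sum = dx * (sum of f values)
= 2/5 * 378/5
= 756/25 = 30.24

30.24


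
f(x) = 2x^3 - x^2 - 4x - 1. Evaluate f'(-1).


Differentiate f(x) = 2x^3 - x^2 - 4x - 1 term by term:
f'(x) = 6x^2 - 2x - 4
Substitute x = -1:
f'(-1) = 6 * (-1)^2 - 2 * (-1) - 4
= 6 + 2 - 4
= 4

4


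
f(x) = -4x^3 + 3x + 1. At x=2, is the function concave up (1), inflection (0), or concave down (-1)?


Concavity is determined by the sign of f''(x).
f(x) = -4x^3 + 3x + 1
f'(x) = -12x^2 + 3
f''(x) = -24x
f''(2) = -24 * 2 + 0
= -48 + 0
= -48
Since f''(2) < 0, the function is concave down (-1)

-1


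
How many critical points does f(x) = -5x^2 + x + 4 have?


Find where f'(x) = 0:
f'(x) = -10x + 1
Set f'(x) = 0:
-10x + 1 = 0
x = -1 / (-10) = 1/10
This is a linear equation in x, so there is exactly one solution.
Number of critical points: 1

1


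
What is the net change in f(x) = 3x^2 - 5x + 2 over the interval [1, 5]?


Net change = f(b) - f(a)
f(x) = 3x^2 - 5x + 2
Compute f(5):
f(5) = 3 * 5^2 - 5 * 5 + 2
= 75 - 25 + 2
= 52
Compute f(1):
f(1) = 3 * 1^2 - 5 * 1 + 2
= 3 - 5 + 2
= 0
Net change = 52 - 0 = 52

52


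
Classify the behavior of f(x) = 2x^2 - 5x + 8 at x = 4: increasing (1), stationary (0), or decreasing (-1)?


Compute f'(x) to determine behavior:
f'(x) = 4x - 5
f'(4) = 4 * 4 - 5
= 16 - 5
= 11
Since f'(4) > 0, the function is increasing (1)

1


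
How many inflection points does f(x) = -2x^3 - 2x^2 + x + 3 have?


Inflection points occur where f''(x) = 0 and concavity changes.
f(x) = -2x^3 - 2x^2 + x + 3
f'(x) = -6x^2 - 4x + 1
f''(x) = -12x - 4
Set f''(x) = 0:
-12x - 4 = 0
x = 4 / (-12) = -1/3
Since f''(x) is linear (degree 1), it changes sign at this point.
Therefore there is exactly 1 inflection point.

1


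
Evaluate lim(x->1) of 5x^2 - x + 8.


Since polynomials are continuous, we use direct substitution.
lim(x->1) of 5x^2 - x + 8
= 5 * 1^2 - 1 * 1 + 8
= 5 - 1 + 8
= 12

12


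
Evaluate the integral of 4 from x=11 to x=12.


The integral of a constant k over [a, b] equals k * (b - a).
integral from 11 to 12 of 4 dx
= 4 * (12 - 11)
= 4 * 1
= 4

4


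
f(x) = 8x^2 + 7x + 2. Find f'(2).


Differentiate term by term using power and sum rules:
f(x) = 8x^2 + 7x + 2
f'(x) = 16x + 7
Substitute x = 2:
f'(2) = 16 * 2 + 7
= 32 + 7
= 39

39


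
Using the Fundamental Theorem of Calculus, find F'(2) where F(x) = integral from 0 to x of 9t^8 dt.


By the Fundamental Theorem of Calculus (Part 1):
If F(x) = integral from 0 to x of f(t) dt, then F'(x) = f(x)
Here f(t) = 9t^8
So F'(x) = 9x^8
Evaluate at x = 2:
F'(2) = 9 * 2^8
= 9 * 256
= 2304

2304


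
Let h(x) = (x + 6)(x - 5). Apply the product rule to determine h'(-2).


Let u(x) = x + 6 and v(x) = x - 5
u'(x) = 1
v'(x) = 1
Product rule: h'(x) = u'(x)*v(x) + u(x)*v'(x)
= 1 * (x - 5) + (x + 6) * 1
At x = -2:
u(-2) = 1 * (-2) + 6 = 4
v(-2) = 1 * (-2) - 5 = -7
h'(-2) = 1 * (-7) + 4 * 1
= -7 + 4
= -3

-3


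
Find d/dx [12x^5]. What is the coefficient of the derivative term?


We apply the power rule: d/dx [ax^n] = a*n * x^(n-1)
d/dx [12x^5]
= 12 * 5 * x^(5-1)
= 60x^4
The coefficient is 60

60


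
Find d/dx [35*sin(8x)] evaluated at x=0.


Apply the chain rule to differentiate 35*sin(8x):
d/dx [35*sin(8x)]
= 35 * cos(8x) * d/dx(8x)
= 35 * 8 * cos(8x)
= 280 * cos(8x)
Evaluate at x = 0:
= 280 * cos(0)
= 280 * 1
= 280

280


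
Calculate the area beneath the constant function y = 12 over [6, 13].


The area under a constant function y = 12 is a rectangle.
Width = 13 - 6 = 7
Height = 12
Area = width * height
= 7 * 12
= 84

84


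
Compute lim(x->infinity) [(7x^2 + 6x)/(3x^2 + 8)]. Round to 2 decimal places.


For limits at infinity with equal-degree polynomials,
we compare leading coefficients.
Numerator leading term: 7x^2
Denominator leading term: 3x^2
Divide both by x^2:
lim = (7 + 6/x) / (3 + 8/x^2)
As x -> infinity, the 1/x and 1/x^2 terms vanish:
= 7/3 ≈ 2.33

2.33


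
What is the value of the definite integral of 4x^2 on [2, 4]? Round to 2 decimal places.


Find the antiderivative of 4x^2:
F(x) = 4/3 * x^3
Apply the Fundamental Theorem of Calculus:
F(4) - F(2)
= 4/3 * 4^3 - 4/3 * 2^3
= 4/3 * (64 - 8)
= 4/3 * 56
= 224/3 ≈ 74.67

74.67


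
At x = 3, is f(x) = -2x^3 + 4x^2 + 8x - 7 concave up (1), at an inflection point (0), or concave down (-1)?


Concavity is determined by the sign of f''(x).
f(x) = -2x^3 + 4x^2 + 8x - 7
f'(x) = -6x^2 + 8x + 8
f''(x) = -12x + 8
f''(3) = -12 * 3 + 8
= -36 + 8
= -28
Since f''(3) < 0, the function is concave down (-1)

-1


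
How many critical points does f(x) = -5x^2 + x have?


Find where f'(x) = 0:
f'(x) = -10x + 1
Set f'(x) = 0:
-10x + 1 = 0
x = -1 / (-10) = 1/10
This is a linear equation in x, so there is exactly one solution.
Number of critical points: 1

1


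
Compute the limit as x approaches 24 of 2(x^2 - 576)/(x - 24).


Direct substitution gives 0/0, so we factor the numerator.
Factor: 2(x^2 - 576) = 2 * (x - 24)(x + 24)
Cancel the common factor (x - 24):
2(x^2 - 576)/(x - 24) = 2 * (x + 24)
Now substitute x = 24:
= 2 * (24 + 24) = 96

96


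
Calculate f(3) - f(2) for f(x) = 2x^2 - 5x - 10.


Net change = f(b) - f(a)
f(x) = 2x^2 - 5x - 10
Compute f(3):
f(3) = 2 * 3^2 - 5 * 3 - 10
= 18 - 15 - 10
= -7
Compute f(2):
f(2) = 2 * 2^2 - 5 * 2 - 10
= 8 - 10 - 10
= -12
Net change = -7 - (-12) = 5

5


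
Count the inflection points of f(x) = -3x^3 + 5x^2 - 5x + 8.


Inflection points occur where f''(x) = 0 and concavity changes.
f(x) = -3x^3 + 5x^2 - 5x + 8
f'(x) = -9x^2 + 10x - 5
f''(x) = -18x + 10
Set f''(x) = 0:
-18x + 10 = 0
x = -10 / (-18) = 5/9
Since f''(x) is linear (degree 1), it changes sign at this point.
Therefore there is exactly 1 inflection point.

1


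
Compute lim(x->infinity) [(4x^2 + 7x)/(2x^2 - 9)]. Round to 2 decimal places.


For limits at infinity with equal-degree polynomials,
we compare leading coefficients.
Numerator leading term: 4x^2
Denominator leading term: 2x^2
Divide both by x^2:
lim = (4 + 7/x) / (2 - 9/x^2)
As x -> infinity, the 1/x and 1/x^2 terms vanish:
= 4/2 = 2 = 2.00

2.00


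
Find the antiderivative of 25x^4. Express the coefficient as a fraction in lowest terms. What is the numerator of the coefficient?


Apply the power rule for integration:
integral of ax^n dx = a/(n+1) * x^(n+1) + C
integral of 25x^4 dx
= 25/5 * x^5 + C
= 5 * x^5 + C
The coefficient in lowest terms is 5 = 5/1, so its numerator is 5

5


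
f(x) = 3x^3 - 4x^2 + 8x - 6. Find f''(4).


First derivative:
f'(x) = 9x^2 - 8x + 8
Second derivative:
f''(x) = 18x - 8
Substitute x = 4:
f''(4) = 18 * 4 - 8
= 72 - 8
= 64

64


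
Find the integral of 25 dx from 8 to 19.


The integral of a constant k over [a, b] equals k * (b - a).
integral from 8 to 19 of 25 dx
= 25 * (19 - 8)
= 25 * 11
= 275

275


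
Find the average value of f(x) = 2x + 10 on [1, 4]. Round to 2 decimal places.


Average value = 1/(b-a) * integral from a to b of f(x) dx
First compute the integral of 2x + 10:
F(x) = x^2 + 10x
F(4) = 1 * 16 + 10 * 4 = 56
F(1) = 1 * 1 + 10 * 1 = 11
Integral = 56 - 11 = 45
Average = 45 / (4 - 1) = 45 / 3
= 15 = 15.00

15.00


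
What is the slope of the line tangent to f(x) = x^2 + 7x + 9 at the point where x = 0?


The slope of the tangent line equals f'(x) at the point.
f(x) = x^2 + 7x + 9
f'(x) = 2x + 7
At x = 0:
f'(0) = 2 * 0 + 7
= 0 + 7
= 7

7


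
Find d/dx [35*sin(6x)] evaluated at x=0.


Apply the chain rule to differentiate 35*sin(6x):
d/dx [35*sin(6x)]
= 35 * cos(6x) * d/dx(6x)
= 35 * 6 * cos(6x)
= 210 * cos(6x)
Evaluate at x = 0:
= 210 * cos(0)
= 210 * 1
= 210

210


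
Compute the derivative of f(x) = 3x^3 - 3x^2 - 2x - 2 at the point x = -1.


Differentiate f(x) = 3x^3 - 3x^2 - 2x - 2 term by term:
f'(x) = 9x^2 - 6x - 2
Substitute x = -1:
f'(-1) = 9 * (-1)^2 - 6 * (-1) - 2
= 9 + 6 - 2
= 13

13


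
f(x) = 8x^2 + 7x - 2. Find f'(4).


Differentiate term by term using power and sum rules:
f(x) = 8x^2 + 7x - 2
f'(x) = 16x + 7
Substitute x = 4:
f'(4) = 16 * 4 + 7
= 64 + 7
= 71

71


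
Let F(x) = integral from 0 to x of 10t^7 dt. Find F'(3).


By the Fundamental Theorem of Calculus (Part 1):
If F(x) = integral from 0 to x of f(t) dt, then F'(x) = f(x)
Here f(t) = 10t^7
So F'(x) = 10x^7
Evaluate at x = 3:
F'(3) = 10 * 3^7
= 10 * 2187
= 21870

21870


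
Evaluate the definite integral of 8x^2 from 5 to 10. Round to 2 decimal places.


Find the antiderivative of 8x^2:
F(x) = 8/3 * x^3
Apply the Fundamental Theorem of Calculus:
F(10) - F(5)
= 8/3 * 10^3 - 8/3 * 5^3
= 8/3 * (1000 - 125)
= 8/3 * 875
= 7000/3 ≈ 2333.33

2333.33


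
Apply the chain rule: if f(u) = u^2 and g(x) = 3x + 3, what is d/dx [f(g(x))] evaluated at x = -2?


Using the chain rule: (f(g(x)))' = f'(g(x)) * g'(x)
First, find g(-2):
g(-2) = 3 * (-2) + 3 = -3
Next, f'(u) = 2u
And g'(x) = 3
So f'(g(-2)) * g'(-2)
= 2 * (-3) * 3
= -18

-18


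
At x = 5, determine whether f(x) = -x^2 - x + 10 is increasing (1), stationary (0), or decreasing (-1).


Compute f'(x) to determine behavior:
f'(x) = -2x - 1
f'(5) = -2 * 5 - 1
= -10 - 1
= -11
Since f'(5) < 0, the function is decreasing (-1)

-1


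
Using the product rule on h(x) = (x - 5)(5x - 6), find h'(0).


Let u(x) = x - 5 and v(x) = 5x - 6
u'(x) = 1
v'(x) = 5
Product rule: h'(x) = u'(x)*v(x) + u(x)*v'(x)
= 1 * (5x - 6) + (x - 5) * 5
At x = 0:
u(0) = 1 * 0 - 5 = -5
v(0) = 5 * 0 - 6 = -6
h'(0) = 1 * (-6) + (-5) * 5
= -6 - 25
= -31

-31


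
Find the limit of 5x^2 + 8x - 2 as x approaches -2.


Since polynomials are continuous, we use direct substitution.
lim(x->-2) of 5x^2 + 8x - 2
= 5 * (-2)^2 + 8 * (-2) - 2
= 20 - 16 - 2
= 2

2


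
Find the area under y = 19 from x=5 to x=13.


The area under a constant function y = 19 is a rectangle.
Width = 13 - 5 = 8
Height = 19
Area = width * height
= 8 * 19
= 152

152


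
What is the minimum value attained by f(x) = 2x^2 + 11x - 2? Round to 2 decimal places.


For a quadratic f(x) = ax^2 + bx + c with a > 0, the minimum is at the vertex.
Vertex x-coordinate: x = -b/(2a)
x = -(11) / (2 * 2)
x = -11/4
Substitute back to find the minimum value:
f(-11/4) = 2 * (-11/4)^2 + 11 * (-11/4) - 2
= 121/8 - 121/4 - 2
= -137/8 ≈ -17.13

-17.13


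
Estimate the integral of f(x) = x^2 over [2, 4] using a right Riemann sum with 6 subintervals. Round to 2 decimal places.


Right Riemann sum uses right endpoints of each subinterval.
Interval: [2, 4], n = 6
dx = (4 - 2) / 6 = 1/3
Right endpoints: [7/3, 8/3, 3, 10/3, 11/3, 4]
f values: [49/9, 64/9, 9, 100/9, 121/9, 16]
Sum = dx * (sum of f values)
= 1/3 * 559/9
= 559/27 ≈ 20.70

20.70


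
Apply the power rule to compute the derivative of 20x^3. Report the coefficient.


We apply the power rule: d/dx [ax^n] = a*n * x^(n-1)
d/dx [20x^3]
= 20 * 3 * x^(3-1)
= 60x^2
The coefficient is 60

60


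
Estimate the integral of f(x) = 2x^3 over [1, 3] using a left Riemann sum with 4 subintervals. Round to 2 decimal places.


Left Riemann sum uses left endpoints of each subinterval.
Interval: [1, 3], n = 4
dx = (3 - 1) / 4 = 1/2
Left endpoints: [1, 3/2, 2, 5/2]
f values: [2, 27/4, 16, 125/4]
Sum = dx * (sum of f values)
= 1/2 * 56
= 28 = 28.00

28.00


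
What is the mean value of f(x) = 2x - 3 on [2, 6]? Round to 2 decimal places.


Average value = 1/(b-a) * integral from a to b of f(x) dx
First compute the integral of 2x - 3:
F(x) = x^2 - 3x
F(6) = 1 * 36 - 3 * 6 = 18
F(2) = 1 * 4 - 3 * 2 = -2
Integral = 18 - (-2) = 20
Average = 20 / (6 - 2) = 20 / 4
= 5 = 5.00

5.00


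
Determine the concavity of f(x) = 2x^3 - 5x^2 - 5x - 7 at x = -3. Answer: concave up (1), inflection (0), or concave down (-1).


Concavity is determined by the sign of f''(x).
f(x) = 2x^3 - 5x^2 - 5x - 7
f'(x) = 6x^2 - 10x - 5
f''(x) = 12x - 10
f''(-3) = 12 * (-3) - 10
= -36 - 10
= -46
Since f''(-3) < 0, the function is concave down (-1)

-1


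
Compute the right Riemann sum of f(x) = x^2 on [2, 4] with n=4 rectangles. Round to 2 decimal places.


Right Riemann sum uses right endpoints of each subinterval.
Interval: [2, 4], n = 4
dx = (4 - 2) / 4 = 1/2
Right endpoints: [5/2, 3, 7/2, 4]
f values: [25/4, 9, 49/4, 16]
Sum = dx * (sum of f values)
= 1/2 * 87/2
= 87/4 = 21.75

21.75


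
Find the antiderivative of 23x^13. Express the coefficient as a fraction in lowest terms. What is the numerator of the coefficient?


Apply the power rule for integration:
integral of ax^n dx = a/(n+1) * x^(n+1) + C
integral of 23x^13 dx
= 23/14 * x^14 + C
The coefficient in lowest terms is 23/14, and its numerator is 23

23


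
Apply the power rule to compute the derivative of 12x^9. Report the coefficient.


We apply the power rule: d/dx [ax^n] = a*n * x^(n-1)
d/dx [12x^9]
= 12 * 9 * x^(9-1)
= 108x^8
The coefficient is 108

108


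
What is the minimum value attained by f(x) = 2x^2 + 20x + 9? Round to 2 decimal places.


For a quadratic f(x) = ax^2 + bx + c with a > 0, the minimum is at the vertex.
Vertex x-coordinate: x = -b/(2a)
x = -(20) / (2 * 2)
x = -20/4 = -5
Substitute back to find the minimum value:
f(-5) = 2 * (-5)^2 + 20 * (-5) + 9
= 50 - 100 + 9
= -41 = -41.00

-41.00


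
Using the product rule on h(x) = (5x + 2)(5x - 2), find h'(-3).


Let u(x) = 5x + 2 and v(x) = 5x - 2
u'(x) = 5
v'(x) = 5
Product rule: h'(x) = u'(x)*v(x) + u(x)*v'(x)
= 5 * (5x - 2) + (5x + 2) * 5
At x = -3:
u(-3) = 5 * (-3) + 2 = -13
v(-3) = 5 * (-3) - 2 = -17
h'(-3) = 5 * (-17) + (-13) * 5
= -85 - 65
= -150

-150


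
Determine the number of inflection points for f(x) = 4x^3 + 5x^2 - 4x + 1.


Inflection points occur where f''(x) = 0 and concavity changes.
f(x) = 4x^3 + 5x^2 - 4x + 1
f'(x) = 12x^2 + 10x - 4
f''(x) = 24x + 10
Set f''(x) = 0:
24x + 10 = 0
x = -10 / 24 = -5/12
Since f''(x) is linear (degree 1), it changes sign at this point.
Therefore there is exactly 1 inflection point.

1


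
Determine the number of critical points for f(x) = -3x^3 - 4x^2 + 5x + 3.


Find where f'(x) = 0:
f(x) = -3x^3 - 4x^2 + 5x + 3
f'(x) = -9x^2 - 8x + 5
This is a quadratic in x. Use the discriminant to count real roots.
Discriminant = (-8)^2 - 4 * (-9) * 5
= 64 - (-180)
= 244
Since discriminant > 0, f'(x) = 0 has 2 real solutions.
Number of critical points: 2

2


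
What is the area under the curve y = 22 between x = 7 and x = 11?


The area under a constant function y = 22 is a rectangle.
Width = 11 - 7 = 4
Height = 22
Area = width * height
= 4 * 22
= 88

88


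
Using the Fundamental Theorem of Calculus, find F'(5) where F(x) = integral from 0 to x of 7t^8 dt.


By the Fundamental Theorem of Calculus (Part 1):
If F(x) = integral from 0 to x of f(t) dt, then F'(x) = f(x)
Here f(t) = 7t^8
So F'(x) = 7x^8
Evaluate at x = 5:
F'(5) = 7 * 5^8
= 7 * 390625
= 2734375

2734375


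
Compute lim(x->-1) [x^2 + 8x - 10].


Since polynomials are continuous, we use direct substitution.
lim(x->-1) of x^2 + 8x - 10
= 1 * (-1)^2 + 8 * (-1) - 10
= 1 - 8 - 10
= -17

-17


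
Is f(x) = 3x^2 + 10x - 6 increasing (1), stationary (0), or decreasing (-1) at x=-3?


Compute f'(x) to determine behavior:
f'(x) = 6x + 10
f'(-3) = 6 * (-3) + 10
= -18 + 10
= -8
Since f'(-3) < 0, the function is decreasing (-1)

-1


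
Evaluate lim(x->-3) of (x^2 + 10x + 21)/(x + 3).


Direct substitution gives 0/0, so we factor the numerator.
Factor: (x^2 + 10x + 21) = (x + 3)(x + 7)
Cancel the common factor (x + 3):
(x^2 + 10x + 21)/(x + 3) = (x + 7)
Now substitute x = -3:
= (-3) - (-7) = 4

4


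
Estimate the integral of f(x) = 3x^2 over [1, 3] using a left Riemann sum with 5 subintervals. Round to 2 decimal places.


Left Riemann sum uses left endpoints of each subinterval.
Interval: [1, 3], n = 5
dx = (3 - 1) / 5 = 2/5
Left endpoints: [1, 7/5, 9/5, 11/5, 13/5]
f values: [3, 147/25, 243/25, 363/25, 507/25]
Sum = dx * (sum of f values)
= 2/5 * 267/5
= 534/25 = 21.36

21.36


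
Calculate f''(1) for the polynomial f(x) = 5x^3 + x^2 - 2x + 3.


First derivative:
f'(x) = 15x^2 + 2x - 2
Second derivative:
f''(x) = 30x + 2
Substitute x = 1:
f''(1) = 30 * 1 + 2
= 30 + 2
= 32

32


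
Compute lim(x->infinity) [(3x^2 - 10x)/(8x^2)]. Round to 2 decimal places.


For limits at infinity with equal-degree polynomials,
we compare leading coefficients.
Numerator leading term: 3x^2
Denominator leading term: 8x^2
Divide both by x^2:
lim = (3 - 10/x) / (8)
As x -> infinity, the 1/x and 1/x^2 terms vanish:
= 3/8 ≈ 0.38

0.38


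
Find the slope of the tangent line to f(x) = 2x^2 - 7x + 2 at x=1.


The slope of the tangent line equals f'(x) at the point.
f(x) = 2x^2 - 7x + 2
f'(x) = 4x - 7
At x = 1:
f'(1) = 4 * 1 - 7
= 4 - 7
= -3

-3


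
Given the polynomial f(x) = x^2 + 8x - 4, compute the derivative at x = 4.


Differentiate term by term using power and sum rules:
f(x) = x^2 + 8x - 4
f'(x) = 2x + 8
Substitute x = 4:
f'(4) = 2 * 4 + 8
= 8 + 8
= 16

16


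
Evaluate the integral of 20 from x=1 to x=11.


The integral of a constant k over [a, b] equals k * (b - a).
integral from 1 to 11 of 20 dx
= 20 * (11 - 1)
= 20 * 10
= 200

200


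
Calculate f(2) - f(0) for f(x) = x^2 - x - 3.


Net change = f(b) - f(a)
f(x) = x^2 - x - 3
Compute f(2):
f(2) = 1 * 2^2 - 1 * 2 - 3
= 4 - 2 - 3
= -1
Compute f(0):
f(0) = 1 * 0^2 - 1 * 0 - 3
= 0 + 0 - 3
= -3
Net change = -1 - (-3) = 2

2


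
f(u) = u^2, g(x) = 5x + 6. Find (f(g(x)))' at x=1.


Using the chain rule: (f(g(x)))' = f'(g(x)) * g'(x)
First, find g(1):
g(1) = 5 * 1 + 6 = 11
Next, f'(u) = 2u
And g'(x) = 5
So f'(g(1)) * g'(1)
= 2 * 11 * 5
= 110

110


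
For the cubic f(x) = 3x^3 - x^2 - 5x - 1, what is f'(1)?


Differentiate f(x) = 3x^3 - x^2 - 5x - 1 term by term:
f'(x) = 9x^2 - 2x - 5
Substitute x = 1:
f'(1) = 9 * 1^2 - 2 * 1 - 5
= 9 - 2 - 5
= 2

2


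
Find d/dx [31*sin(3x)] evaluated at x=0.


Apply the chain rule to differentiate 31*sin(3x):
d/dx [31*sin(3x)]
= 31 * cos(3x) * d/dx(3x)
= 31 * 3 * cos(3x)
= 93 * cos(3x)
Evaluate at x = 0:
= 93 * cos(0)
= 93 * 1
= 93

93


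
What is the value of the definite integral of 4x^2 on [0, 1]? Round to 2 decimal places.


Find the antiderivative of 4x^2:
F(x) = 4/3 * x^3
Apply the Fundamental Theorem of Calculus:
F(1) - F(0)
= 4/3 * 1^3 - 4/3 * 0^3
= 4/3 * (1 - 0)
= 4/3 * 1
= 4/3 ≈ 1.33

1.33


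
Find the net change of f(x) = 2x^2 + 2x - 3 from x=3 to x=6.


Net change = f(b) - f(a)
f(x) = 2x^2 + 2x - 3
Compute f(6):
f(6) = 2 * 6^2 + 2 * 6 - 3
= 72 + 12 - 3
= 81
Compute f(3):
f(3) = 2 * 3^2 + 2 * 3 - 3
= 18 + 6 - 3
= 21
Net change = 81 - 21 = 60

60


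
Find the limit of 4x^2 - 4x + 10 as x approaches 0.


Since polynomials are continuous, we use direct substitution.
lim(x->0) of 4x^2 - 4x + 10
= 4 * 0^2 - 4 * 0 + 10
= 0 + 0 + 10
= 10

10


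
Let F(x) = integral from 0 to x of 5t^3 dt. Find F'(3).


By the Fundamental Theorem of Calculus (Part 1):
If F(x) = integral from 0 to x of f(t) dt, then F'(x) = f(x)
Here f(t) = 5t^3
So F'(x) = 5x^3
Evaluate at x = 3:
F'(3) = 5 * 3^3
= 5 * 27
= 135

135


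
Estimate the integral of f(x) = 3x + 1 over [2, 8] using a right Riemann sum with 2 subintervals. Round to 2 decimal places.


Right Riemann sum uses right endpoints of each subinterval.
Interval: [2, 8], n = 2
dx = (8 - 2) / 2 = 3
Right endpoints: [5, 8]
f values: [16, 25]
Sum = dx * (sum of f values)
= 3 * 41
= 123 = 123.00

123.00


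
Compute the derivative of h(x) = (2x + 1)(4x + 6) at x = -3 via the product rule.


Let u(x) = 2x + 1 and v(x) = 4x + 6
u'(x) = 2
v'(x) = 4
Product rule: h'(x) = u'(x)*v(x) + u(x)*v'(x)
= 2 * (4x + 6) + (2x + 1) * 4
At x = -3:
u(-3) = 2 * (-3) + 1 = -5
v(-3) = 4 * (-3) + 6 = -6
h'(-3) = 2 * (-6) + (-5) * 4
= -12 - 20
= -32

-32


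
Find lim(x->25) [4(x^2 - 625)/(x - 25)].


Direct substitution gives 0/0, so we factor the numerator.
Factor: 4(x^2 - 625) = 4 * (x - 25)(x + 25)
Cancel the common factor (x - 25):
4(x^2 - 625)/(x - 25) = 4 * (x + 25)
Now substitute x = 25:
= 4 * (25 + 25) = 200

200


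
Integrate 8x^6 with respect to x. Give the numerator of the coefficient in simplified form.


Apply the power rule for integration:
integral of ax^n dx = a/(n+1) * x^(n+1) + C
integral of 8x^6 dx
= 8/7 * x^7 + C
The coefficient in lowest terms is 8/7, and its numerator is 8

8


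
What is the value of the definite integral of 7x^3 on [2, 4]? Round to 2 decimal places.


Find the antiderivative of 7x^3:
F(x) = 7/4 * x^4
Apply the Fundamental Theorem of Calculus:
F(4) - F(2)
= 7/4 * 4^4 - 7/4 * 2^4
= 7/4 * (256 - 16)
= 7/4 * 240
= 420 = 420.00

420.00


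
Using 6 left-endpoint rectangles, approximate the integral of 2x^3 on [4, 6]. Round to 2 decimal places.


Left Riemann sum uses left endpoints of each subinterval.
Interval: [4, 6], n = 6
dx = (6 - 4) / 6 = 1/3
Left endpoints: [4, 13/3, 14/3, 5, 16/3, 17/3]
f values: [128, 4394/27, 5488/27, 250, 8192/27, 9826/27]
Sum = dx * (sum of f values)
= 1/3 * 4234/3
= 4234/9 ≈ 470.44

470.44


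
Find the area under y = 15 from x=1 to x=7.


The area under a constant function y = 15 is a rectangle.
Width = 7 - 1 = 6
Height = 15
Area = width * height
= 6 * 15
= 90

90


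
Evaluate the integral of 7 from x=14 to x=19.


The integral of a constant k over [a, b] equals k * (b - a).
integral from 14 to 19 of 7 dx
= 7 * (19 - 14)
= 7 * 5
= 35

35


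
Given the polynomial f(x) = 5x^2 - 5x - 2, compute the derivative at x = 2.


Differentiate term by term using power and sum rules:
f(x) = 5x^2 - 5x - 2
f'(x) = 10x - 5
Substitute x = 2:
f'(2) = 10 * 2 - 5
= 20 - 5
= 15

15


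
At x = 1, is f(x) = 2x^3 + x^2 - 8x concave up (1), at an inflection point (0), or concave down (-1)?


Concavity is determined by the sign of f''(x).
f(x) = 2x^3 + x^2 - 8x
f'(x) = 6x^2 + 2x - 8
f''(x) = 12x + 2
f''(1) = 12 * 1 + 2
= 12 + 2
= 14
Since f''(1) > 0, the function is concave up (1)

1


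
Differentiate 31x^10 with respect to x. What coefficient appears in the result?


We apply the power rule: d/dx [ax^n] = a*n * x^(n-1)
d/dx [31x^10]
= 31 * 10 * x^(10-1)
= 310x^9
The coefficient is 310

310


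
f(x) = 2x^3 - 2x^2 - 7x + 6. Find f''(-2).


First derivative:
f'(x) = 6x^2 - 4x - 7
Second derivative:
f''(x) = 12x - 4
Substitute x = -2:
f''(-2) = 12 * (-2) - 4
= -24 - 4
= -28

-28


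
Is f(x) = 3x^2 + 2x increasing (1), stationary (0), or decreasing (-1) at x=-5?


Compute f'(x) to determine behavior:
f'(x) = 6x + 2
f'(-5) = 6 * (-5) + 2
= -30 + 2
= -28
Since f'(-5) < 0, the function is decreasing (-1)

-1


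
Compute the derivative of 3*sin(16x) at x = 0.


Apply the chain rule to differentiate 3*sin(16x):
d/dx [3*sin(16x)]
= 3 * cos(16x) * d/dx(16x)
= 3 * 16 * cos(16x)
= 48 * cos(16x)
Evaluate at x = 0:
= 48 * cos(0)
= 48 * 1
= 48

48


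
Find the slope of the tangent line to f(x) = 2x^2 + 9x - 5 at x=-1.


The slope of the tangent line equals f'(x) at the point.
f(x) = 2x^2 + 9x - 5
f'(x) = 4x + 9
At x = -1:
f'(-1) = 4 * (-1) + 9
= -4 + 9
= 5

5


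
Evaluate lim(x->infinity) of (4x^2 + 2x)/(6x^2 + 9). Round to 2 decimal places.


For limits at infinity with equal-degree polynomials,
we compare leading coefficients.
Numerator leading term: 4x^2
Denominator leading term: 6x^2
Divide both by x^2:
lim = (4 + 2/x) / (6 + 9/x^2)
As x -> infinity, the 1/x and 1/x^2 terms vanish:
= 4/6 = 2/3 ≈ 0.67

0.67
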